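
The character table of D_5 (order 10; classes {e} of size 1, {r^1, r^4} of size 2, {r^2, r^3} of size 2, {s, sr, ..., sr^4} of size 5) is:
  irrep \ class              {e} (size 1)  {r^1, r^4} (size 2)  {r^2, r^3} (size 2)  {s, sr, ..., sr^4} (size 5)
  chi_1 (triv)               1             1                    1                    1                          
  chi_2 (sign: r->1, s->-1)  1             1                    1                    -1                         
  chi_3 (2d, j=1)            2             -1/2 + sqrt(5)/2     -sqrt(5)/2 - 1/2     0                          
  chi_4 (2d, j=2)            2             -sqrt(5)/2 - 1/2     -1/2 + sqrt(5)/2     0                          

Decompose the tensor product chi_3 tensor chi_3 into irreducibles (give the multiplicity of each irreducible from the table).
chi_3 tensor chi_3 = chi_1 + chi_2 + chi_4 (all other irreducibles have multiplicity 0).

Derivation: The character of a tensor product is the pointwise product (chi_3 * chi_3)(C) = chi_3(C) * chi_3(C):
  {e}: (2)*(2), {r^1, r^4}: (-1/2 + sqrt(5)/2)*(-1/2 + sqrt(5)/2), {r^2, r^3}: (-sqrt(5)/2 - 1/2)*(-sqrt(5)/2 - 1/2), {s, sr, ..., sr^4}: (0)*(0)
so (chi_3 * chi_3) takes values
  {e} -> 4, {r^1, r^4} -> 3/2 - sqrt(5)/2, {r^2, r^3} -> sqrt(5)/2 + 3/2, {s, sr, ..., sr^4} -> 0.
Now take the inner product of this character with each irreducible chi from the table, <chi_3*chi_3, chi> = (1/10) sum_C |C| (chi_3*chi_3)(C) conj(chi(C)):
  <chi_3*chi_3, chi_1> = (1/10)[1*(4)*conj(1) + 2*(3/2 - sqrt(5)/2)*conj(1) + 2*(sqrt(5)/2 + 3/2)*conj(1) + 5*(0)*conj(1)]
      = (1/10)[(4) + (3 - sqrt(5)) + (sqrt(5) + 3) + (0)] = 10/10 = 1
  <chi_3*chi_3, chi_2> = (1/10)[1*(4)*conj(1) + 2*(3/2 - sqrt(5)/2)*conj(1) + 2*(sqrt(5)/2 + 3/2)*conj(1) + 5*(0)*conj(-1)]
      = (1/10)[(4) + (3 - sqrt(5)) + (sqrt(5) + 3) + (0)] = 10/10 = 1
  <chi_3*chi_3, chi_3> = (1/10)[1*(4)*conj(2) + 2*(3/2 - sqrt(5)/2)*conj(-1/2 + sqrt(5)/2) + 2*(sqrt(5)/2 + 3/2)*conj(-sqrt(5)/2 - 1/2) + 5*(0)*conj(0)]
      = (1/10)[(8) + (-4 + 2*sqrt(5)) + (-2*sqrt(5) - 4) + (0)] = 0/10 = 0
  <chi_3*chi_3, chi_4> = (1/10)[1*(4)*conj(2) + 2*(3/2 - sqrt(5)/2)*conj(-sqrt(5)/2 - 1/2) + 2*(sqrt(5)/2 + 3/2)*conj(-1/2 + sqrt(5)/2) + 5*(0)*conj(0)]
      = (1/10)[(8) + (1 - sqrt(5)) + (1 + sqrt(5)) + (0)] = 10/10 = 1
Hence the multiplicities are chi_1: 1, chi_2: 1, chi_4: 1. Dimension check: dim(chi_3)*dim(chi_3) = 2*2 = 4 and sum (mult * dim) = 1*1 + 1*1 + 1*2 = 4.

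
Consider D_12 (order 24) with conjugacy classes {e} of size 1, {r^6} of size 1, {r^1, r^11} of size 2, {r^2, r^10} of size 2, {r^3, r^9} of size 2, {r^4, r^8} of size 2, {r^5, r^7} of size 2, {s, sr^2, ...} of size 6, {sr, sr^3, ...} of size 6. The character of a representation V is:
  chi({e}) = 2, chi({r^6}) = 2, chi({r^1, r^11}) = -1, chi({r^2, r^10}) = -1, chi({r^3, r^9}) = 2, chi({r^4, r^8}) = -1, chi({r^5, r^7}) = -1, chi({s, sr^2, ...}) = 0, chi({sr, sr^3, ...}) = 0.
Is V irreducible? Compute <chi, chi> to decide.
Irreducible: <chi, chi> = 1.

Details: <chi, chi> = (1/|G|) sum_C |C| * |chi(C)|^2 = (1/24)[1*|2|^2 + 1*|2|^2 + 2*|-1|^2 + 2*|-1|^2 + 2*|2|^2 + 2*|-1|^2 + 2*|-1|^2 + 6*|0|^2 + 6*|0|^2]
  = (1/24)[(4) + (4) + (2) + (2) + (8) + (2) + (2) + (0) + (0)] = 24/24 = 1.
A character is irreducible iff <chi, chi> = 1, so this representation is irreducible.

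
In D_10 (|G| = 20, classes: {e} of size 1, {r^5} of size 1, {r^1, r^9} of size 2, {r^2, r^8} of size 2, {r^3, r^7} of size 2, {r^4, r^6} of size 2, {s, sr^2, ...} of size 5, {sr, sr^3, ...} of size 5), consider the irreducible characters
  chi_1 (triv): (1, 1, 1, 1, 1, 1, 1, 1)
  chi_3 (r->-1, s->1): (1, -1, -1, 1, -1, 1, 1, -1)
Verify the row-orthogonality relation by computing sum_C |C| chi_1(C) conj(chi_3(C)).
Sum = 0; so <chi_1, chi_3> = 0 (distinct irreducibles are orthogonal).

Derivation: Compute term by term over conjugacy classes (|C| * chi_1(C) * conj(chi_3(C))):
  1*(1)*conj(1) + 1*(1)*conj(-1) + 2*(1)*conj(-1) + 2*(1)*conj(1) + 2*(1)*conj(-1) + 2*(1)*conj(1) + 5*(1)*conj(1) + 5*(1)*conj(-1)
  = (1) + (-1) + (-2) + (2) + (-2) + (2) + (5) + (-5)
  = 0.
Dividing by |G| = 20 gives 0/20 = 0, matching the row-orthogonality relation <chi_1, chi_3> = [chi_1 = chi_3].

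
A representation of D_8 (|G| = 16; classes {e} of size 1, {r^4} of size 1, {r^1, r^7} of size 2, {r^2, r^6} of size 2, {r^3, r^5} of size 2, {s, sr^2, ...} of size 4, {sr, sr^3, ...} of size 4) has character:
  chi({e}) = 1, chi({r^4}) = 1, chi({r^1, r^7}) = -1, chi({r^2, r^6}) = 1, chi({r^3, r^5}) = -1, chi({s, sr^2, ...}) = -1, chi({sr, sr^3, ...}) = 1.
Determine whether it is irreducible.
Irreducible: <chi, chi> = 1.

Proof sketch: <chi, chi> = (1/|G|) sum_C |C| * |chi(C)|^2 = (1/16)[1*|1|^2 + 1*|1|^2 + 2*|-1|^2 + 2*|1|^2 + 2*|-1|^2 + 4*|-1|^2 + 4*|1|^2]
  = (1/16)[(1) + (1) + (2) + (2) + (2) + (4) + (4)] = 16/16 = 1.
A character is irreducible iff <chi, chi> = 1, so this representation is irreducible.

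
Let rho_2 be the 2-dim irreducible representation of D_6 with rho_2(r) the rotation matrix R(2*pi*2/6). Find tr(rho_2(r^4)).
chi_{rho_2}(r^4) = 2*cos(2*pi*2*4/6) = -1

Derivation: rho_2(r^4) is rotation by angle 2*pi*2*4/6, whose trace is 2*cos(2*pi*2*4/6) = -1.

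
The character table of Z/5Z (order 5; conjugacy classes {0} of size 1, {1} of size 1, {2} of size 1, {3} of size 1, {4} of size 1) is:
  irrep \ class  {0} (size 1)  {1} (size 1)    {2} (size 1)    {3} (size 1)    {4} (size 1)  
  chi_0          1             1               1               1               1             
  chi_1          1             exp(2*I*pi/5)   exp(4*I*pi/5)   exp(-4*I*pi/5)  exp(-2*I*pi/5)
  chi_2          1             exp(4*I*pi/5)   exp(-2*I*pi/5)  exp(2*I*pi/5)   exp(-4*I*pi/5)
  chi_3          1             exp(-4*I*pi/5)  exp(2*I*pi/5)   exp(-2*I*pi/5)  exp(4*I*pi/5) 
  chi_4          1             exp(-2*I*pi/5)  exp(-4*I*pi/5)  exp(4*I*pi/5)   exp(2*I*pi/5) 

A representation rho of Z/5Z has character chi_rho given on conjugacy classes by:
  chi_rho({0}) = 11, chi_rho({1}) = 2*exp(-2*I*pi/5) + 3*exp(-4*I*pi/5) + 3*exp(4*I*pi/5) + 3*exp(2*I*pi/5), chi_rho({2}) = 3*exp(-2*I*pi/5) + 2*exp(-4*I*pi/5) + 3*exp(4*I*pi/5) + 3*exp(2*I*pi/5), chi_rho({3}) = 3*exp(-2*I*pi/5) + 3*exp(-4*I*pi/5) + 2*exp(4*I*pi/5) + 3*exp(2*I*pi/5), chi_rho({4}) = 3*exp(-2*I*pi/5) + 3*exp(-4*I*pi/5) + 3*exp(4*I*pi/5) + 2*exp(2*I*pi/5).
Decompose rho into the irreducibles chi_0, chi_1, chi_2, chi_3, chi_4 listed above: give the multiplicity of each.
Multiplicities: chi_0: 0, chi_1: 3, chi_2: 3, chi_3: 3, chi_4: 2.

Solution. Use <chi_rho, chi> = (1/|G|) sum_C |C| * chi_rho(C) * conj(chi(C)) with |G| = 5 for each irreducible chi in the table:
  <chi_rho, chi_0> = (1/5)[1*(11)*conj(1) + 1*(2*exp(-2*I*pi/5) + 3*exp(-4*I*pi/5) + 3*exp(4*I*pi/5) + 3*exp(2*I*pi/5))*conj(1) + 1*(3*exp(-2*I*pi/5) + 2*exp(-4*I*pi/5) + 3*exp(4*I*pi/5) + 3*exp(2*I*pi/5))*conj(1) + 1*(3*exp(-2*I*pi/5) + 3*exp(-4*I*pi/5) + 2*exp(4*I*pi/5) + 3*exp(2*I*pi/5))*conj(1) + 1*(3*exp(-2*I*pi/5) + 3*exp(-4*I*pi/5) + 3*exp(4*I*pi/5) + 2*exp(2*I*pi/5))*conj(1)]
      = (1/5)[(11) + (2*exp(-2*I*pi/5) + 3*exp(-4*I*pi/5) + 3*exp(4*I*pi/5) + 3*exp(2*I*pi/5)) + (3*exp(-2*I*pi/5) + 2*exp(-4*I*pi/5) + 3*exp(4*I*pi/5) + 3*exp(2*I*pi/5)) + (3*exp(-2*I*pi/5) + 3*exp(-4*I*pi/5) + 2*exp(4*I*pi/5) + 3*exp(2*I*pi/5)) + (3*exp(-2*I*pi/5) + 3*exp(-4*I*pi/5) + 3*exp(4*I*pi/5) + 2*exp(2*I*pi/5))] = 0/5 = 0
  <chi_rho, chi_1> = (1/5)[1*(11)*conj(1) + 1*(2*exp(-2*I*pi/5) + 3*exp(-4*I*pi/5) + 3*exp(4*I*pi/5) + 3*exp(2*I*pi/5))*conj(exp(2*I*pi/5)) + 1*(3*exp(-2*I*pi/5) + 2*exp(-4*I*pi/5) + 3*exp(4*I*pi/5) + 3*exp(2*I*pi/5))*conj(exp(4*I*pi/5)) + 1*(3*exp(-2*I*pi/5) + 3*exp(-4*I*pi/5) + 2*exp(4*I*pi/5) + 3*exp(2*I*pi/5))*conj(exp(-4*I*pi/5)) + 1*(3*exp(-2*I*pi/5) + 3*exp(-4*I*pi/5) + 3*exp(4*I*pi/5) + 2*exp(2*I*pi/5))*conj(exp(-2*I*pi/5))]
      = (1/5)[(11) + (3 + 2*exp(-4*I*pi/5) + 3*exp(4*I*pi/5) + 3*exp(2*I*pi/5)) + (3 + 3*exp(-2*I*pi/5) + 3*exp(4*I*pi/5) + 2*exp(2*I*pi/5)) + (3 + 2*exp(-2*I*pi/5) + 3*exp(-4*I*pi/5) + 3*exp(2*I*pi/5)) + (3 + 3*exp(-2*I*pi/5) + 3*exp(-4*I*pi/5) + 2*exp(4*I*pi/5))] = 15/5 = 3
  <chi_rho, chi_2> = (1/5)[1*(11)*conj(1) + 1*(2*exp(-2*I*pi/5) + 3*exp(-4*I*pi/5) + 3*exp(4*I*pi/5) + 3*exp(2*I*pi/5))*conj(exp(4*I*pi/5)) + 1*(3*exp(-2*I*pi/5) + 2*exp(-4*I*pi/5) + 3*exp(4*I*pi/5) + 3*exp(2*I*pi/5))*conj(exp(-2*I*pi/5)) + 1*(3*exp(-2*I*pi/5) + 3*exp(-4*I*pi/5) + 2*exp(4*I*pi/5) + 3*exp(2*I*pi/5))*conj(exp(2*I*pi/5)) + 1*(3*exp(-2*I*pi/5) + 3*exp(-4*I*pi/5) + 3*exp(4*I*pi/5) + 2*exp(2*I*pi/5))*conj(exp(-4*I*pi/5))]
      = (1/5)[(11) + (3 + 3*exp(-2*I*pi/5) + 2*exp(4*I*pi/5) + 3*exp(2*I*pi/5)) + (3 + 2*exp(-2*I*pi/5) + 3*exp(-4*I*pi/5) + 3*exp(4*I*pi/5)) + (3 + 3*exp(-4*I*pi/5) + 3*exp(4*I*pi/5) + 2*exp(2*I*pi/5)) + (3 + 3*exp(-2*I*pi/5) + 2*exp(-4*I*pi/5) + 3*exp(2*I*pi/5))] = 15/5 = 3
  <chi_rho, chi_3> = (1/5)[1*(11)*conj(1) + 1*(2*exp(-2*I*pi/5) + 3*exp(-4*I*pi/5) + 3*exp(4*I*pi/5) + 3*exp(2*I*pi/5))*conj(exp(-4*I*pi/5)) + 1*(3*exp(-2*I*pi/5) + 2*exp(-4*I*pi/5) + 3*exp(4*I*pi/5) + 3*exp(2*I*pi/5))*conj(exp(2*I*pi/5)) + 1*(3*exp(-2*I*pi/5) + 3*exp(-4*I*pi/5) + 2*exp(4*I*pi/5) + 3*exp(2*I*pi/5))*conj(exp(-2*I*pi/5)) + 1*(3*exp(-2*I*pi/5) + 3*exp(-4*I*pi/5) + 3*exp(4*I*pi/5) + 2*exp(2*I*pi/5))*conj(exp(4*I*pi/5))]
      = (1/5)[(11) + (3 + 3*exp(-2*I*pi/5) + 3*exp(-4*I*pi/5) + 2*exp(2*I*pi/5)) + (3 + 3*exp(-4*I*pi/5) + 2*exp(4*I*pi/5) + 3*exp(2*I*pi/5)) + (3 + 3*exp(-2*I*pi/5) + 2*exp(-4*I*pi/5) + 3*exp(4*I*pi/5)) + (3 + 2*exp(-2*I*pi/5) + 3*exp(4*I*pi/5) + 3*exp(2*I*pi/5))] = 15/5 = 3
  <chi_rho, chi_4> = (1/5)[1*(11)*conj(1) + 1*(2*exp(-2*I*pi/5) + 3*exp(-4*I*pi/5) + 3*exp(4*I*pi/5) + 3*exp(2*I*pi/5))*conj(exp(-2*I*pi/5)) + 1*(3*exp(-2*I*pi/5) + 2*exp(-4*I*pi/5) + 3*exp(4*I*pi/5) + 3*exp(2*I*pi/5))*conj(exp(-4*I*pi/5)) + 1*(3*exp(-2*I*pi/5) + 3*exp(-4*I*pi/5) + 2*exp(4*I*pi/5) + 3*exp(2*I*pi/5))*conj(exp(4*I*pi/5)) + 1*(3*exp(-2*I*pi/5) + 3*exp(-4*I*pi/5) + 3*exp(4*I*pi/5) + 2*exp(2*I*pi/5))*conj(exp(2*I*pi/5))]
      = (1/5)[(11) + (2 + 3*exp(-2*I*pi/5) + 3*exp(-4*I*pi/5) + 3*exp(4*I*pi/5)) + (2 + 3*exp(-2*I*pi/5) + 3*exp(-4*I*pi/5) + 3*exp(2*I*pi/5)) + (2 + 3*exp(-2*I*pi/5) + 3*exp(4*I*pi/5) + 3*exp(2*I*pi/5)) + (2 + 3*exp(-4*I*pi/5) + 3*exp(4*I*pi/5) + 3*exp(2*I*pi/5))] = 10/5 = 2
(Exp terms are combined using exp(i*s)*conj(exp(i*t)) = exp(i*(s-t)), and sums of them are collapsed using the identity that for every m > 1 the m distinct m-th roots of unity sum to 0, e.g. 1 + exp(2*I*pi/3) + exp(-2*I*pi/3) = 0.)
Dimension check: dim(rho) = sum (mult * dim) = 0*1 + 3*1 + 3*1 + 3*1 + 2*1 = 11 = chi_rho(e) = 11.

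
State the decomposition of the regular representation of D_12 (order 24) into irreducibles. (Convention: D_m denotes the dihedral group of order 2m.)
Each irreducible V_i of dimension d_i appears with multiplicity d_i, i.e. rho_reg = (direct sum over all irreducibles V_i) d_i V_i. The irreducible dimensions for D_12 are 1, 1, 1, 1, 2, 2, 2, 2, 2: 4 irreducibles of dimension 1, each with multiplicity 1; 5 irreducibles of dimension 2, each with multiplicity 2. Total dimension 4*1*1 + 5*2*2 = 24 = |G|.

Derivation: General theorem: in the regular representation of a finite group G, each irreducible appears with multiplicity equal to its dimension. Check: dim(rho_reg) = sum d_i^2 = 1 + 1 + 1 + 1 + 4 + 4 + 4 + 4 + 4 = 24 = |G|.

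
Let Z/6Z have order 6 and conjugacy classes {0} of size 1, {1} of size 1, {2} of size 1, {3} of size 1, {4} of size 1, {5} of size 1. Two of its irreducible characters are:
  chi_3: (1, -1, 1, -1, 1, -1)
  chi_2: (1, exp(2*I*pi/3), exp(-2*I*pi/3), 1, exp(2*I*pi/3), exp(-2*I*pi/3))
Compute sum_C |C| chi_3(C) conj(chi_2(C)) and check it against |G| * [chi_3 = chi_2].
Sum = 0; so <chi_3, chi_2> = 0 (distinct irreducibles are orthogonal).

Details: Compute term by term over conjugacy classes (|C| * chi_3(C) * conj(chi_2(C))):
  1*(1)*conj(1) + 1*(-1)*conj(exp(2*I*pi/3)) + 1*(1)*conj(exp(-2*I*pi/3)) + 1*(-1)*conj(1) + 1*(1)*conj(exp(2*I*pi/3)) + 1*(-1)*conj(exp(-2*I*pi/3))
  = (1) + (-exp(-2*I*pi/3)) + (exp(2*I*pi/3)) + (-1) + (exp(-2*I*pi/3)) + (-exp(2*I*pi/3))
  = 0.
(Exp terms are combined using exp(i*s)*conj(exp(i*t)) = exp(i*(s-t)), and sums of them are collapsed using the identity that for every m > 1 the m distinct m-th roots of unity sum to 0, e.g. 1 + exp(2*I*pi/3) + exp(-2*I*pi/3) = 0.)
Dividing by |G| = 6 gives 0/6 = 0, matching the row-orthogonality relation <chi_3, chi_2> = [chi_3 = chi_2].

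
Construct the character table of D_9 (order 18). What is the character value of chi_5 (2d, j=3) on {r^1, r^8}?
Conjugacy classes: {e} of size 1, {r^1, r^8} of size 2, {r^2, r^7} of size 2, {r^3, r^6} of size 2, {r^4, r^5} of size 2, {s, sr, ..., sr^8} of size 9.
Character table:
  irrep \ class              {e} (size 1)  {r^1, r^8} (size 2)  {r^2, r^7} (size 2)  {r^3, r^6} (size 2)  {r^4, r^5} (size 2)  {s, sr, ..., sr^8} (size 9)
  chi_1 (triv)               1             1                    1                    1                    1                    1                          
  chi_2 (sign: r->1, s->-1)  1             1                    1                    1                    1                    -1                         
  chi_3 (2d, j=1)            2             2*cos(2*pi/9)        2*cos(4*pi/9)        -1                   -2*cos(pi/9)         0                          
  chi_4 (2d, j=2)            2             2*cos(4*pi/9)        -2*cos(pi/9)         -1                   2*cos(2*pi/9)        0                          
  chi_5 (2d, j=3)            2             -1                   -1                   2                    -1                   0                          
  chi_6 (2d, j=4)            2             -2*cos(pi/9)         2*cos(2*pi/9)        -1                   2*cos(4*pi/9)        0                          

Spot check: chi_5 (2d, j=3) on {r^1, r^8} = -1.

Reasoning: D_9 has order 2*9 = 18 with 6 conjugacy classes, hence 6 irreducibles. Sum of squared dims 1 + 1 + 4 + 4 + 4 + 4 = 18 = |G|. Linear characters come from the abelianisation; the 2-dimensional irreps have character r^k -> 2*cos(2*pi*j*k/9), reflections -> 0.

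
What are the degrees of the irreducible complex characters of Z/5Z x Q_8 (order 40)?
Dimensions: 1, 1, 1, 1, 1, 1, 1, 1, 1, 1, 1, 1, 1, 1, 1, 1, 1, 1, 1, 1, 2, 2, 2, 2, 2

Working: There are 25 irreducibles (= number of conjugacy classes). Their dimensions d_i satisfy sum d_i^2 = |G| = 40: 1 + 1 + 1 + 1 + 1 + 1 + 1 + 1 + 1 + 1 + 1 + 1 + 1 + 1 + 1 + 1 + 1 + 1 + 1 + 1 + 4 + 4 + 4 + 4 + 4 = 40. (For the product with Z/5Z: each of the 5 1-dim characters of Z/5Z tensors with each irrep of Q_8, giving 5 copies of each Q_8-dimension.)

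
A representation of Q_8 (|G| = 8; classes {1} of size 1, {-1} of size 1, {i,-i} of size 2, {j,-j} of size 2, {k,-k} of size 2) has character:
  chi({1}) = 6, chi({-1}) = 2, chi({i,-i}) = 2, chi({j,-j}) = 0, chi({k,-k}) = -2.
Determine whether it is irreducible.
Not irreducible (reducible): <chi, chi> = 7 > 1.

Working: <chi, chi> = (1/|G|) sum_C |C| * |chi(C)|^2 = (1/8)[1*|6|^2 + 1*|2|^2 + 2*|2|^2 + 2*|0|^2 + 2*|-2|^2]
  = (1/8)[(36) + (4) + (8) + (0) + (8)] = 56/8 = 7.
A character is irreducible iff <chi, chi> = 1, so this representation is reducible.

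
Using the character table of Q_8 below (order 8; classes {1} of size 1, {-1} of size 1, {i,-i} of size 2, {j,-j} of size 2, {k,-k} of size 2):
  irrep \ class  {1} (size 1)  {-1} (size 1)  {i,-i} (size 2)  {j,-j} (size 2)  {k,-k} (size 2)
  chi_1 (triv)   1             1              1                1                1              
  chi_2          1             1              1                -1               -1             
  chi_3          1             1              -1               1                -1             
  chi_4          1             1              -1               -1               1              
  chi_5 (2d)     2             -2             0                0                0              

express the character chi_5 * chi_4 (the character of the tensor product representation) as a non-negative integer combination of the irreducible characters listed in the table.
chi_5 tensor chi_4 = chi_5 (all other irreducibles have multiplicity 0).

Reasoning: The character of a tensor product is the pointwise product (chi_5 * chi_4)(C) = chi_5(C) * chi_4(C):
  {1}: (2)*(1), {-1}: (-2)*(1), {i,-i}: (0)*(-1), {j,-j}: (0)*(-1), {k,-k}: (0)*(1)
so (chi_5 * chi_4) takes values
  {1} -> 2, {-1} -> -2, {i,-i} -> 0, {j,-j} -> 0, {k,-k} -> 0.
Now take the inner product of this character with each irreducible chi from the table, <chi_5*chi_4, chi> = (1/8) sum_C |C| (chi_5*chi_4)(C) conj(chi(C)):
  <chi_5*chi_4, chi_1> = (1/8)[1*(2)*conj(1) + 1*(-2)*conj(1) + 2*(0)*conj(1) + 2*(0)*conj(1) + 2*(0)*conj(1)]
      = (1/8)[(2) + (-2) + (0) + (0) + (0)] = 0/8 = 0
  <chi_5*chi_4, chi_2> = (1/8)[1*(2)*conj(1) + 1*(-2)*conj(1) + 2*(0)*conj(1) + 2*(0)*conj(-1) + 2*(0)*conj(-1)]
      = (1/8)[(2) + (-2) + (0) + (0) + (0)] = 0/8 = 0
  <chi_5*chi_4, chi_3> = (1/8)[1*(2)*conj(1) + 1*(-2)*conj(1) + 2*(0)*conj(-1) + 2*(0)*conj(1) + 2*(0)*conj(-1)]
      = (1/8)[(2) + (-2) + (0) + (0) + (0)] = 0/8 = 0
  <chi_5*chi_4, chi_4> = (1/8)[1*(2)*conj(1) + 1*(-2)*conj(1) + 2*(0)*conj(-1) + 2*(0)*conj(-1) + 2*(0)*conj(1)]
      = (1/8)[(2) + (-2) + (0) + (0) + (0)] = 0/8 = 0
  <chi_5*chi_4, chi_5> = (1/8)[1*(2)*conj(2) + 1*(-2)*conj(-2) + 2*(0)*conj(0) + 2*(0)*conj(0) + 2*(0)*conj(0)]
      = (1/8)[(4) + (4) + (0) + (0) + (0)] = 8/8 = 1
Hence the multiplicities are chi_5: 1. Dimension check: dim(chi_5)*dim(chi_4) = 2*1 = 2 and sum (mult * dim) = 1*2 = 2.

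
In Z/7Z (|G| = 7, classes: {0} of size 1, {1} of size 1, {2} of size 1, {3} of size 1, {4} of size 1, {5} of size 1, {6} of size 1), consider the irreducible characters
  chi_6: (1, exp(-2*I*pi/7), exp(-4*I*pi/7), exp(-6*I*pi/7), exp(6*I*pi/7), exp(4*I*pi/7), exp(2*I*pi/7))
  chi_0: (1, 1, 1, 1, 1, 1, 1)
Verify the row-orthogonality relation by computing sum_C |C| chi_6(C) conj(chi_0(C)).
Sum = 0; so <chi_6, chi_0> = 0 (distinct irreducibles are orthogonal).

Why: Compute term by term over conjugacy classes (|C| * chi_6(C) * conj(chi_0(C))):
  1*(1)*conj(1) + 1*(exp(-2*I*pi/7))*conj(1) + 1*(exp(-4*I*pi/7))*conj(1) + 1*(exp(-6*I*pi/7))*conj(1) + 1*(exp(6*I*pi/7))*conj(1) + 1*(exp(4*I*pi/7))*conj(1) + 1*(exp(2*I*pi/7))*conj(1)
  = (1) + (exp(-2*I*pi/7)) + (exp(-4*I*pi/7)) + (exp(-6*I*pi/7)) + (exp(6*I*pi/7)) + (exp(4*I*pi/7)) + (exp(2*I*pi/7))
  = 0.
(Exp terms are combined using exp(i*s)*conj(exp(i*t)) = exp(i*(s-t)), and sums of them are collapsed using the identity that for every m > 1 the m distinct m-th roots of unity sum to 0, e.g. 1 + exp(2*I*pi/3) + exp(-2*I*pi/3) = 0.)
Dividing by |G| = 7 gives 0/7 = 0, matching the row-orthogonality relation <chi_6, chi_0> = [chi_6 = chi_0].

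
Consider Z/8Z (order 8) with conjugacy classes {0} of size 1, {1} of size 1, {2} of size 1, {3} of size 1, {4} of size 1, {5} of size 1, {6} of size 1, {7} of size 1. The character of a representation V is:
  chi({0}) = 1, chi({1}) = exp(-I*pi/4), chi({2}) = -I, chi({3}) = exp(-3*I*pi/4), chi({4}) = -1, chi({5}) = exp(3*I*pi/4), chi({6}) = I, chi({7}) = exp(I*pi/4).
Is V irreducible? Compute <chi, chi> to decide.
Irreducible: <chi, chi> = 1.

Details: <chi, chi> = (1/|G|) sum_C |C| * |chi(C)|^2 = (1/8)[1*|1|^2 + 1*|exp(-I*pi/4)|^2 + 1*|-I|^2 + 1*|exp(-3*I*pi/4)|^2 + 1*|-1|^2 + 1*|exp(3*I*pi/4)|^2 + 1*|I|^2 + 1*|exp(I*pi/4)|^2]
  = (1/8)[(1) + (1) + (1) + (1) + (1) + (1) + (1) + (1)] = 8/8 = 1.
(Exp terms are combined using exp(i*s)*conj(exp(i*t)) = exp(i*(s-t)), and sums of them are collapsed using the identity that for every m > 1 the m distinct m-th roots of unity sum to 0, e.g. 1 + exp(2*I*pi/3) + exp(-2*I*pi/3) = 0.)
A character is irreducible iff <chi, chi> = 1, so this representation is irreducible.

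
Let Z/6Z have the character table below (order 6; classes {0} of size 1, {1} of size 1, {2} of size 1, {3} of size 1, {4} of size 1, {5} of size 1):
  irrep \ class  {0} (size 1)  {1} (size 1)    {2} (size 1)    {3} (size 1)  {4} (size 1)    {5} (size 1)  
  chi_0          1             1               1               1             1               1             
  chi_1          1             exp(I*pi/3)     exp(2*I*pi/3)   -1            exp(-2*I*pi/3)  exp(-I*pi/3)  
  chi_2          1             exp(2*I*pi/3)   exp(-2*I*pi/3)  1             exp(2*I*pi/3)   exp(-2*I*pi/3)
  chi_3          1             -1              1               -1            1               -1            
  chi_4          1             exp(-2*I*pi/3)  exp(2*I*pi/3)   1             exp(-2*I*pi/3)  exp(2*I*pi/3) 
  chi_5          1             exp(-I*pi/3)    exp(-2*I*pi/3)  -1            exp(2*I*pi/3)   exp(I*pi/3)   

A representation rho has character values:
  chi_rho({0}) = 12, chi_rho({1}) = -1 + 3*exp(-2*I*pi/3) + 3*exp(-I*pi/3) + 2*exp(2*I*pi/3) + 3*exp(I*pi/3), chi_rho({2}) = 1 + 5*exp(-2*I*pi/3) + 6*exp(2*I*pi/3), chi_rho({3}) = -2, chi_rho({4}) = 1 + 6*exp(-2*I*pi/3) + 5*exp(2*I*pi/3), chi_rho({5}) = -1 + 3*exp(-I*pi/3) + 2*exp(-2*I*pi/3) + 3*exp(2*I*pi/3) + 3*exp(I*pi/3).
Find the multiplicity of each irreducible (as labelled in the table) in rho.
Multiplicities: chi_0: 0, chi_1: 3, chi_2: 2, chi_3: 1, chi_4: 3, chi_5: 3.

Explanation: Use <chi_rho, chi> = (1/|G|) sum_C |C| * chi_rho(C) * conj(chi(C)) with |G| = 6 for each irreducible chi in the table:
  <chi_rho, chi_0> = (1/6)[1*(12)*conj(1) + 1*(-1 + 3*exp(-2*I*pi/3) + 3*exp(-I*pi/3) + 2*exp(2*I*pi/3) + 3*exp(I*pi/3))*conj(1) + 1*(1 + 5*exp(-2*I*pi/3) + 6*exp(2*I*pi/3))*conj(1) + 1*(-2)*conj(1) + 1*(1 + 6*exp(-2*I*pi/3) + 5*exp(2*I*pi/3))*conj(1) + 1*(-1 + 3*exp(-I*pi/3) + 2*exp(-2*I*pi/3) + 3*exp(2*I*pi/3) + 3*exp(I*pi/3))*conj(1)]
      = (1/6)[(12) + (-1 + 3*exp(-2*I*pi/3) + 3*exp(-I*pi/3) + 2*exp(2*I*pi/3) + 3*exp(I*pi/3)) + (1 + 5*exp(-2*I*pi/3) + 6*exp(2*I*pi/3)) + (-2) + (1 + 6*exp(-2*I*pi/3) + 5*exp(2*I*pi/3)) + (-1 + 3*exp(-I*pi/3) + 2*exp(-2*I*pi/3) + 3*exp(2*I*pi/3) + 3*exp(I*pi/3))] = 0/6 = 0
  <chi_rho, chi_1> = (1/6)[1*(12)*conj(1) + 1*(-1 + 3*exp(-2*I*pi/3) + 3*exp(-I*pi/3) + 2*exp(2*I*pi/3) + 3*exp(I*pi/3))*conj(exp(I*pi/3)) + 1*(1 + 5*exp(-2*I*pi/3) + 6*exp(2*I*pi/3))*conj(exp(2*I*pi/3)) + 1*(-2)*conj(-1) + 1*(1 + 6*exp(-2*I*pi/3) + 5*exp(2*I*pi/3))*conj(exp(-2*I*pi/3)) + 1*(-1 + 3*exp(-I*pi/3) + 2*exp(-2*I*pi/3) + 3*exp(2*I*pi/3) + 3*exp(I*pi/3))*conj(exp(-I*pi/3))]
      = (1/6)[(12) + (-1) + (6 + exp(-2*I*pi/3) + 5*exp(2*I*pi/3)) + (2) + (6 + 5*exp(-2*I*pi/3) + exp(2*I*pi/3)) + (-1)] = 18/6 = 3
  <chi_rho, chi_2> = (1/6)[1*(12)*conj(1) + 1*(-1 + 3*exp(-2*I*pi/3) + 3*exp(-I*pi/3) + 2*exp(2*I*pi/3) + 3*exp(I*pi/3))*conj(exp(2*I*pi/3)) + 1*(1 + 5*exp(-2*I*pi/3) + 6*exp(2*I*pi/3))*conj(exp(-2*I*pi/3)) + 1*(-2)*conj(1) + 1*(1 + 6*exp(-2*I*pi/3) + 5*exp(2*I*pi/3))*conj(exp(2*I*pi/3)) + 1*(-1 + 3*exp(-I*pi/3) + 2*exp(-2*I*pi/3) + 3*exp(2*I*pi/3) + 3*exp(I*pi/3))*conj(exp(-2*I*pi/3))]
      = (1/6)[(12) + (-1 + 3*exp(-I*pi/3) - exp(-2*I*pi/3) + 3*exp(2*I*pi/3)) + (5 + 6*exp(-2*I*pi/3) + exp(2*I*pi/3)) + (-2) + (5 + exp(-2*I*pi/3) + 6*exp(2*I*pi/3)) + (-1 + 3*exp(-2*I*pi/3) - exp(2*I*pi/3) + 3*exp(I*pi/3))] = 12/6 = 2
  <chi_rho, chi_3> = (1/6)[1*(12)*conj(1) + 1*(-1 + 3*exp(-2*I*pi/3) + 3*exp(-I*pi/3) + 2*exp(2*I*pi/3) + 3*exp(I*pi/3))*conj(-1) + 1*(1 + 5*exp(-2*I*pi/3) + 6*exp(2*I*pi/3))*conj(1) + 1*(-2)*conj(-1) + 1*(1 + 6*exp(-2*I*pi/3) + 5*exp(2*I*pi/3))*conj(1) + 1*(-1 + 3*exp(-I*pi/3) + 2*exp(-2*I*pi/3) + 3*exp(2*I*pi/3) + 3*exp(I*pi/3))*conj(-1)]
      = (1/6)[(12) + (1 - 3*exp(I*pi/3) - 2*exp(2*I*pi/3) - 3*exp(-I*pi/3) - 3*exp(-2*I*pi/3)) + (1 + 5*exp(-2*I*pi/3) + 6*exp(2*I*pi/3)) + (2) + (1 + 6*exp(-2*I*pi/3) + 5*exp(2*I*pi/3)) + (1 - 3*exp(I*pi/3) - 3*exp(2*I*pi/3) - 2*exp(-2*I*pi/3) - 3*exp(-I*pi/3))] = 6/6 = 1
  <chi_rho, chi_4> = (1/6)[1*(12)*conj(1) + 1*(-1 + 3*exp(-2*I*pi/3) + 3*exp(-I*pi/3) + 2*exp(2*I*pi/3) + 3*exp(I*pi/3))*conj(exp(-2*I*pi/3)) + 1*(1 + 5*exp(-2*I*pi/3) + 6*exp(2*I*pi/3))*conj(exp(2*I*pi/3)) + 1*(-2)*conj(1) + 1*(1 + 6*exp(-2*I*pi/3) + 5*exp(2*I*pi/3))*conj(exp(-2*I*pi/3)) + 1*(-1 + 3*exp(-I*pi/3) + 2*exp(-2*I*pi/3) + 3*exp(2*I*pi/3) + 3*exp(I*pi/3))*conj(exp(2*I*pi/3))]
      = (1/6)[(12) + (1) + (6 + exp(-2*I*pi/3) + 5*exp(2*I*pi/3)) + (-2) + (6 + 5*exp(-2*I*pi/3) + exp(2*I*pi/3)) + (1)] = 18/6 = 3
  <chi_rho, chi_5> = (1/6)[1*(12)*conj(1) + 1*(-1 + 3*exp(-2*I*pi/3) + 3*exp(-I*pi/3) + 2*exp(2*I*pi/3) + 3*exp(I*pi/3))*conj(exp(-I*pi/3)) + 1*(1 + 5*exp(-2*I*pi/3) + 6*exp(2*I*pi/3))*conj(exp(-2*I*pi/3)) + 1*(-2)*conj(-1) + 1*(1 + 6*exp(-2*I*pi/3) + 5*exp(2*I*pi/3))*conj(exp(2*I*pi/3)) + 1*(-1 + 3*exp(-I*pi/3) + 2*exp(-2*I*pi/3) + 3*exp(2*I*pi/3) + 3*exp(I*pi/3))*conj(exp(I*pi/3))]
      = (1/6)[(12) + (1 + 3*exp(-I*pi/3) - exp(I*pi/3) + 3*exp(2*I*pi/3)) + (5 + 6*exp(-2*I*pi/3) + exp(2*I*pi/3)) + (2) + (5 + exp(-2*I*pi/3) + 6*exp(2*I*pi/3)) + (1 + 3*exp(-2*I*pi/3) - exp(-I*pi/3) + 3*exp(I*pi/3))] = 18/6 = 3
(Exp terms are combined using exp(i*s)*conj(exp(i*t)) = exp(i*(s-t)), and sums of them are collapsed using the identity that for every m > 1 the m distinct m-th roots of unity sum to 0, e.g. 1 + exp(2*I*pi/3) + exp(-2*I*pi/3) = 0.)
Dimension check: dim(rho) = sum (mult * dim) = 0*1 + 3*1 + 2*1 + 1*1 + 3*1 + 3*1 = 12 = chi_rho(e) = 12.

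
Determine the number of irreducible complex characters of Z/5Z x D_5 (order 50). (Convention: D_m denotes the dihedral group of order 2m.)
20

Reasoning: The number of irreducible complex representations of a finite group equals its number of conjugacy classes. For a direct product, #classes(G x H) = #classes(G) * #classes(H). Z/5Z has 5 classes (abelian), D_5 has 4 classes, so 5 * 4 = 20, so Z/5Z x D_5 (order 50) has exactly 20 irreducible complex representations.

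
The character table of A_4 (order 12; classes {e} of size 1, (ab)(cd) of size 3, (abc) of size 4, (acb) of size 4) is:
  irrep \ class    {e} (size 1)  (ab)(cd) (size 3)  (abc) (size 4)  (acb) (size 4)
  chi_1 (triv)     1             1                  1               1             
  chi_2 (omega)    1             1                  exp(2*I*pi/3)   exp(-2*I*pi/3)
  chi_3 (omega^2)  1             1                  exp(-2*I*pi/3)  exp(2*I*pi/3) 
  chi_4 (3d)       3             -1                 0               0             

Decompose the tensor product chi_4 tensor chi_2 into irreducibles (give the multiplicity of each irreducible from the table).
chi_4 tensor chi_2 = chi_4 (all other irreducibles have multiplicity 0).

Working: The character of a tensor product is the pointwise product (chi_4 * chi_2)(C) = chi_4(C) * chi_2(C):
  {e}: (3)*(1), (ab)(cd): (-1)*(1), (abc): (0)*(exp(2*I*pi/3)), (acb): (0)*(exp(-2*I*pi/3))
so (chi_4 * chi_2) takes values
  {e} -> 3, (ab)(cd) -> -1, (abc) -> 0, (acb) -> 0.
Now take the inner product of this character with each irreducible chi from the table, <chi_4*chi_2, chi> = (1/12) sum_C |C| (chi_4*chi_2)(C) conj(chi(C)):
  <chi_4*chi_2, chi_1> = (1/12)[1*(3)*conj(1) + 3*(-1)*conj(1) + 4*(0)*conj(1) + 4*(0)*conj(1)]
      = (1/12)[(3) + (-3) + (0) + (0)] = 0/12 = 0
  <chi_4*chi_2, chi_2> = (1/12)[1*(3)*conj(1) + 3*(-1)*conj(1) + 4*(0)*conj(exp(2*I*pi/3)) + 4*(0)*conj(exp(-2*I*pi/3))]
      = (1/12)[(3) + (-3) + (0) + (0)] = 0/12 = 0
  <chi_4*chi_2, chi_3> = (1/12)[1*(3)*conj(1) + 3*(-1)*conj(1) + 4*(0)*conj(exp(-2*I*pi/3)) + 4*(0)*conj(exp(2*I*pi/3))]
      = (1/12)[(3) + (-3) + (0) + (0)] = 0/12 = 0
  <chi_4*chi_2, chi_4> = (1/12)[1*(3)*conj(3) + 3*(-1)*conj(-1) + 4*(0)*conj(0) + 4*(0)*conj(0)]
      = (1/12)[(9) + (3) + (0) + (0)] = 12/12 = 1
(Exp terms are combined using exp(i*s)*conj(exp(i*t)) = exp(i*(s-t)), and sums of them are collapsed using the identity that for every m > 1 the m distinct m-th roots of unity sum to 0, e.g. 1 + exp(2*I*pi/3) + exp(-2*I*pi/3) = 0.)
Hence the multiplicities are chi_4: 1. Dimension check: dim(chi_4)*dim(chi_2) = 3*1 = 3 and sum (mult * dim) = 1*3 = 3.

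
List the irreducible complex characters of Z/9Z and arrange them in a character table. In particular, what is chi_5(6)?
Character table of Z/9Z (irreps indexed chi_0,...,chi_8 with chi_k(m) = zeta_9^(k*m), zeta_9 = exp(2*pi*i/9)):
  irrep \ class  {0} (size 1)  {1} (size 1)    {2} (size 1)    {3} (size 1)    {4} (size 1)    {5} (size 1)    {6} (size 1)    {7} (size 1)    {8} (size 1)  
  chi_0          1             1               1               1               1               1               1               1               1             
  chi_1          1             exp(2*I*pi/9)   exp(4*I*pi/9)   exp(2*I*pi/3)   exp(8*I*pi/9)   exp(-8*I*pi/9)  exp(-2*I*pi/3)  exp(-4*I*pi/9)  exp(-2*I*pi/9)
  chi_2          1             exp(4*I*pi/9)   exp(8*I*pi/9)   exp(-2*I*pi/3)  exp(-2*I*pi/9)  exp(2*I*pi/9)   exp(2*I*pi/3)   exp(-8*I*pi/9)  exp(-4*I*pi/9)
  chi_3          1             exp(2*I*pi/3)   exp(-2*I*pi/3)  1               exp(2*I*pi/3)   exp(-2*I*pi/3)  1               exp(2*I*pi/3)   exp(-2*I*pi/3)
  chi_4          1             exp(8*I*pi/9)   exp(-2*I*pi/9)  exp(2*I*pi/3)   exp(-4*I*pi/9)  exp(4*I*pi/9)   exp(-2*I*pi/3)  exp(2*I*pi/9)   exp(-8*I*pi/9)
  chi_5          1             exp(-8*I*pi/9)  exp(2*I*pi/9)   exp(-2*I*pi/3)  exp(4*I*pi/9)   exp(-4*I*pi/9)  exp(2*I*pi/3)   exp(-2*I*pi/9)  exp(8*I*pi/9) 
  chi_6          1             exp(-2*I*pi/3)  exp(2*I*pi/3)   1               exp(-2*I*pi/3)  exp(2*I*pi/3)   1               exp(-2*I*pi/3)  exp(2*I*pi/3) 
  chi_7          1             exp(-4*I*pi/9)  exp(-8*I*pi/9)  exp(2*I*pi/3)   exp(2*I*pi/9)   exp(-2*I*pi/9)  exp(-2*I*pi/3)  exp(8*I*pi/9)   exp(4*I*pi/9) 
  chi_8          1             exp(-2*I*pi/9)  exp(-4*I*pi/9)  exp(-2*I*pi/3)  exp(-8*I*pi/9)  exp(8*I*pi/9)   exp(2*I*pi/3)   exp(4*I*pi/9)   exp(2*I*pi/9) 

Spot check: chi_5(6) = zeta_9^(5*6) = zeta_9^30 = exp(2*I*pi/3).

Explanation: Z/9Z is abelian, so all 9 irreducible complex representations are 1-dimensional. They are given by chi_k(m) = zeta_9^(k*m) for k = 0,...,8. Row orthogonality: sum_m chi_k(m) conj(chi_l(m)) = 9 * [k = l].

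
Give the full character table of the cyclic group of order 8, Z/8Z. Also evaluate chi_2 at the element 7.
Character table of Z/8Z (irreps indexed chi_0,...,chi_7 with chi_k(m) = zeta_8^(k*m), zeta_8 = exp(2*pi*i/8)):
  irrep \ class  {0} (size 1)  {1} (size 1)    {2} (size 1)  {3} (size 1)    {4} (size 1)  {5} (size 1)    {6} (size 1)  {7} (size 1)  
  chi_0          1             1               1             1               1             1               1             1             
  chi_1          1             exp(I*pi/4)     I             exp(3*I*pi/4)   -1            exp(-3*I*pi/4)  -I            exp(-I*pi/4)  
  chi_2          1             I               -1            -I              1             I               -1            -I            
  chi_3          1             exp(3*I*pi/4)   -I            exp(I*pi/4)     -1            exp(-I*pi/4)    I             exp(-3*I*pi/4)
  chi_4          1             -1              1             -1              1             -1              1             -1            
  chi_5          1             exp(-3*I*pi/4)  I             exp(-I*pi/4)    -1            exp(I*pi/4)     -I            exp(3*I*pi/4) 
  chi_6          1             -I              -1            I               1             -I              -1            I             
  chi_7          1             exp(-I*pi/4)    -I            exp(-3*I*pi/4)  -1            exp(3*I*pi/4)   I             exp(I*pi/4)   

Spot check: chi_2(7) = zeta_8^(2*7) = zeta_8^14 = -I.

Solution. Z/8Z is abelian, so all 8 irreducible complex representations are 1-dimensional. They are given by chi_k(m) = zeta_8^(k*m) for k = 0,...,7. Row orthogonality: sum_m chi_k(m) conj(chi_l(m)) = 8 * [k = l].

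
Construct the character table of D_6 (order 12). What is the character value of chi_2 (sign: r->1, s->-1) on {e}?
Conjugacy classes: {e} of size 1, {r^3} of size 1, {r^1, r^5} of size 2, {r^2, r^4} of size 2, {s, sr^2, ...} of size 3, {sr, sr^3, ...} of size 3.
Character table:
  irrep \ class              {e} (size 1)  {r^3} (size 1)  {r^1, r^5} (size 2)  {r^2, r^4} (size 2)  {s, sr^2, ...} (size 3)  {sr, sr^3, ...} (size 3)
  chi_1 (triv)               1             1               1                    1                    1                        1                       
  chi_2 (sign: r->1, s->-1)  1             1               1                    1                    -1                       -1                      
  chi_3 (r->-1, s->1)        1             -1              -1                   1                    1                        -1                      
  chi_4 (r->-1, s->-1)       1             -1              -1                   1                    -1                       1                       
  chi_5 (2d, j=1)            2             -2              1                    -1                   0                        0                       
  chi_6 (2d, j=2)            2             2               -1                   -1                   0                        0                       

Spot check: chi_2 (sign: r->1, s->-1) on {e} = 1.

Justification: D_6 has order 2*6 = 12 with 6 conjugacy classes, hence 6 irreducibles. Sum of squared dims 1 + 1 + 1 + 1 + 4 + 4 = 12 = |G|. Linear characters come from the abelianisation; the 2-dimensional irreps have character r^k -> 2*cos(2*pi*j*k/6), reflections -> 0.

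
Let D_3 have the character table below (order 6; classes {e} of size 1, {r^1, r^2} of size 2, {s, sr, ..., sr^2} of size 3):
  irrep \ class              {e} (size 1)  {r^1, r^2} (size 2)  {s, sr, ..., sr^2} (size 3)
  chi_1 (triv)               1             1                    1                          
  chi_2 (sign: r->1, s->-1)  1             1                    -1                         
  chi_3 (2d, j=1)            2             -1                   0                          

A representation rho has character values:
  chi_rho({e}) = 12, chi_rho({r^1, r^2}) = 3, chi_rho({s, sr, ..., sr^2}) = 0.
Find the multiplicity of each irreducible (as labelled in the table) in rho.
Multiplicities: chi_1: 3, chi_2: 3, chi_3: 3.

Why: Use <chi_rho, chi> = (1/|G|) sum_C |C| * chi_rho(C) * conj(chi(C)) with |G| = 6 for each irreducible chi in the table:
  <chi_rho, chi_1> = (1/6)[1*(12)*conj(1) + 2*(3)*conj(1) + 3*(0)*conj(1)]
      = (1/6)[(12) + (6) + (0)] = 18/6 = 3
  <chi_rho, chi_2> = (1/6)[1*(12)*conj(1) + 2*(3)*conj(1) + 3*(0)*conj(-1)]
      = (1/6)[(12) + (6) + (0)] = 18/6 = 3
  <chi_rho, chi_3> = (1/6)[1*(12)*conj(2) + 2*(3)*conj(-1) + 3*(0)*conj(0)]
      = (1/6)[(24) + (-6) + (0)] = 18/6 = 3
Dimension check: dim(rho) = sum (mult * dim) = 3*1 + 3*1 + 3*2 = 12 = chi_rho(e) = 12.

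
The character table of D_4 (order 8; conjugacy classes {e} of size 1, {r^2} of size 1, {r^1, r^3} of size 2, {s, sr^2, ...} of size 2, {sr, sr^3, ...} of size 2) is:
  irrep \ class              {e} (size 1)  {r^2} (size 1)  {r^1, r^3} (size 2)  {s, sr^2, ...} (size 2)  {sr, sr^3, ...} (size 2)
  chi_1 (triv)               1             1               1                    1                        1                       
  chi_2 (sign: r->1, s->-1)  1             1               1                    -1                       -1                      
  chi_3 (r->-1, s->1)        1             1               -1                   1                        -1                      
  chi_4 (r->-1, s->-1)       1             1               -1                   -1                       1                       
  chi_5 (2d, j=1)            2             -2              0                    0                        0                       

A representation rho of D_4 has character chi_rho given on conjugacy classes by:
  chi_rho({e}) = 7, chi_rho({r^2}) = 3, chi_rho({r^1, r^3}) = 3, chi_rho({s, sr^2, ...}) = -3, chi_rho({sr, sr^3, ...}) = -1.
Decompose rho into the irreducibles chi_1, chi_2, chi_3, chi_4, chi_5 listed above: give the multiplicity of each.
Multiplicities: chi_1: 1, chi_2: 3, chi_3: 0, chi_4: 1, chi_5: 1.

Reasoning: Use <chi_rho, chi> = (1/|G|) sum_C |C| * chi_rho(C) * conj(chi(C)) with |G| = 8 for each irreducible chi in the table:
  <chi_rho, chi_1> = (1/8)[1*(7)*conj(1) + 1*(3)*conj(1) + 2*(3)*conj(1) + 2*(-3)*conj(1) + 2*(-1)*conj(1)]
      = (1/8)[(7) + (3) + (6) + (-6) + (-2)] = 8/8 = 1
  <chi_rho, chi_2> = (1/8)[1*(7)*conj(1) + 1*(3)*conj(1) + 2*(3)*conj(1) + 2*(-3)*conj(-1) + 2*(-1)*conj(-1)]
      = (1/8)[(7) + (3) + (6) + (6) + (2)] = 24/8 = 3
  <chi_rho, chi_3> = (1/8)[1*(7)*conj(1) + 1*(3)*conj(1) + 2*(3)*conj(-1) + 2*(-3)*conj(1) + 2*(-1)*conj(-1)]
      = (1/8)[(7) + (3) + (-6) + (-6) + (2)] = 0/8 = 0
  <chi_rho, chi_4> = (1/8)[1*(7)*conj(1) + 1*(3)*conj(1) + 2*(3)*conj(-1) + 2*(-3)*conj(-1) + 2*(-1)*conj(1)]
      = (1/8)[(7) + (3) + (-6) + (6) + (-2)] = 8/8 = 1
  <chi_rho, chi_5> = (1/8)[1*(7)*conj(2) + 1*(3)*conj(-2) + 2*(3)*conj(0) + 2*(-3)*conj(0) + 2*(-1)*conj(0)]
      = (1/8)[(14) + (-6) + (0) + (0) + (0)] = 8/8 = 1
Dimension check: dim(rho) = sum (mult * dim) = 1*1 + 3*1 + 0*1 + 1*1 + 1*2 = 7 = chi_rho(e) = 7.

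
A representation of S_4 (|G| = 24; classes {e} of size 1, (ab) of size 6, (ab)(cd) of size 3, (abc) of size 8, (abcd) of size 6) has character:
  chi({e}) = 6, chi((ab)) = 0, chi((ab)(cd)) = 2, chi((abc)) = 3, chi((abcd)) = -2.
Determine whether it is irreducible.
Not irreducible (reducible): <chi, chi> = 6 > 1.

<chi, chi> = (1/|G|) sum_C |C| * |chi(C)|^2 = (1/24)[1*|6|^2 + 6*|0|^2 + 3*|2|^2 + 8*|3|^2 + 6*|-2|^2]
  = (1/24)[(36) + (0) + (12) + (72) + (24)] = 144/24 = 6.
A character is irreducible iff <chi, chi> = 1, so this representation is reducible.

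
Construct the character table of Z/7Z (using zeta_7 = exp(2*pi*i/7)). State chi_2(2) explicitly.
Character table of Z/7Z (irreps indexed chi_0,...,chi_6 with chi_k(m) = zeta_7^(k*m), zeta_7 = exp(2*pi*i/7)):
  irrep \ class  {0} (size 1)  {1} (size 1)    {2} (size 1)    {3} (size 1)    {4} (size 1)    {5} (size 1)    {6} (size 1)  
  chi_0          1             1               1               1               1               1               1             
  chi_1          1             exp(2*I*pi/7)   exp(4*I*pi/7)   exp(6*I*pi/7)   exp(-6*I*pi/7)  exp(-4*I*pi/7)  exp(-2*I*pi/7)
  chi_2          1             exp(4*I*pi/7)   exp(-6*I*pi/7)  exp(-2*I*pi/7)  exp(2*I*pi/7)   exp(6*I*pi/7)   exp(-4*I*pi/7)
  chi_3          1             exp(6*I*pi/7)   exp(-2*I*pi/7)  exp(4*I*pi/7)   exp(-4*I*pi/7)  exp(2*I*pi/7)   exp(-6*I*pi/7)
  chi_4          1             exp(-6*I*pi/7)  exp(2*I*pi/7)   exp(-4*I*pi/7)  exp(4*I*pi/7)   exp(-2*I*pi/7)  exp(6*I*pi/7) 
  chi_5          1             exp(-4*I*pi/7)  exp(6*I*pi/7)   exp(2*I*pi/7)   exp(-2*I*pi/7)  exp(-6*I*pi/7)  exp(4*I*pi/7) 
  chi_6          1             exp(-2*I*pi/7)  exp(-4*I*pi/7)  exp(-6*I*pi/7)  exp(6*I*pi/7)   exp(4*I*pi/7)   exp(2*I*pi/7) 

Spot check: chi_2(2) = zeta_7^(2*2) = zeta_7^4 = exp(-6*I*pi/7).

Why: Z/7Z is abelian, so all 7 irreducible complex representations are 1-dimensional. They are given by chi_k(m) = zeta_7^(k*m) for k = 0,...,6. Row orthogonality: sum_m chi_k(m) conj(chi_l(m)) = 7 * [k = l].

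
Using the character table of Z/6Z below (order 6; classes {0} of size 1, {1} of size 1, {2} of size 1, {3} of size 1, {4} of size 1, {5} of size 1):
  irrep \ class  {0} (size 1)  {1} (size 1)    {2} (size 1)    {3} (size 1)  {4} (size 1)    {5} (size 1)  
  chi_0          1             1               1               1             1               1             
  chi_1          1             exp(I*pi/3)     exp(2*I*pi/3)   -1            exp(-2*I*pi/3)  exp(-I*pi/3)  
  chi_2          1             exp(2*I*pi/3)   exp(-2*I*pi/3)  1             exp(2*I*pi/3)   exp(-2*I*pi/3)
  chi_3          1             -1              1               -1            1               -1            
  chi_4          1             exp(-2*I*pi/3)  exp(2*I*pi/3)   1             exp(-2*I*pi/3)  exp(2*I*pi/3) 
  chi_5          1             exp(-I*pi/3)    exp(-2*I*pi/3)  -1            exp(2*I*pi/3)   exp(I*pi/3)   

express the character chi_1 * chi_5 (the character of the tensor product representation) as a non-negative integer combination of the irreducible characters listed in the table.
chi_1 tensor chi_5 = chi_0 (all other irreducibles have multiplicity 0).

Explanation: The character of a tensor product is the pointwise product (chi_1 * chi_5)(C) = chi_1(C) * chi_5(C):
  {0}: (1)*(1), {1}: (exp(I*pi/3))*(exp(-I*pi/3)), {2}: (exp(2*I*pi/3))*(exp(-2*I*pi/3)), {3}: (-1)*(-1), {4}: (exp(-2*I*pi/3))*(exp(2*I*pi/3)), {5}: (exp(-I*pi/3))*(exp(I*pi/3))
so (chi_1 * chi_5) takes values
  {0} -> 1, {1} -> 1, {2} -> 1, {3} -> 1, {4} -> 1, {5} -> 1.
Now take the inner product of this character with each irreducible chi from the table, <chi_1*chi_5, chi> = (1/6) sum_C |C| (chi_1*chi_5)(C) conj(chi(C)):
  <chi_1*chi_5, chi_0> = (1/6)[1*(1)*conj(1) + 1*(1)*conj(1) + 1*(1)*conj(1) + 1*(1)*conj(1) + 1*(1)*conj(1) + 1*(1)*conj(1)]
      = (1/6)[(1) + (1) + (1) + (1) + (1) + (1)] = 6/6 = 1
  <chi_1*chi_5, chi_1> = (1/6)[1*(1)*conj(1) + 1*(1)*conj(exp(I*pi/3)) + 1*(1)*conj(exp(2*I*pi/3)) + 1*(1)*conj(-1) + 1*(1)*conj(exp(-2*I*pi/3)) + 1*(1)*conj(exp(-I*pi/3))]
      = (1/6)[(1) + (exp(-I*pi/3)) + (exp(-2*I*pi/3)) + (-1) + (exp(2*I*pi/3)) + (exp(I*pi/3))] = 0/6 = 0
  <chi_1*chi_5, chi_2> = (1/6)[1*(1)*conj(1) + 1*(1)*conj(exp(2*I*pi/3)) + 1*(1)*conj(exp(-2*I*pi/3)) + 1*(1)*conj(1) + 1*(1)*conj(exp(2*I*pi/3)) + 1*(1)*conj(exp(-2*I*pi/3))]
      = (1/6)[(1) + (exp(-2*I*pi/3)) + (exp(2*I*pi/3)) + (1) + (exp(-2*I*pi/3)) + (exp(2*I*pi/3))] = 0/6 = 0
  <chi_1*chi_5, chi_3> = (1/6)[1*(1)*conj(1) + 1*(1)*conj(-1) + 1*(1)*conj(1) + 1*(1)*conj(-1) + 1*(1)*conj(1) + 1*(1)*conj(-1)]
      = (1/6)[(1) + (-1) + (1) + (-1) + (1) + (-1)] = 0/6 = 0
  <chi_1*chi_5, chi_4> = (1/6)[1*(1)*conj(1) + 1*(1)*conj(exp(-2*I*pi/3)) + 1*(1)*conj(exp(2*I*pi/3)) + 1*(1)*conj(1) + 1*(1)*conj(exp(-2*I*pi/3)) + 1*(1)*conj(exp(2*I*pi/3))]
      = (1/6)[(1) + (exp(2*I*pi/3)) + (exp(-2*I*pi/3)) + (1) + (exp(2*I*pi/3)) + (exp(-2*I*pi/3))] = 0/6 = 0
  <chi_1*chi_5, chi_5> = (1/6)[1*(1)*conj(1) + 1*(1)*conj(exp(-I*pi/3)) + 1*(1)*conj(exp(-2*I*pi/3)) + 1*(1)*conj(-1) + 1*(1)*conj(exp(2*I*pi/3)) + 1*(1)*conj(exp(I*pi/3))]
      = (1/6)[(1) + (exp(I*pi/3)) + (exp(2*I*pi/3)) + (-1) + (exp(-2*I*pi/3)) + (exp(-I*pi/3))] = 0/6 = 0
(Exp terms are combined using exp(i*s)*conj(exp(i*t)) = exp(i*(s-t)), and sums of them are collapsed using the identity that for every m > 1 the m distinct m-th roots of unity sum to 0, e.g. 1 + exp(2*I*pi/3) + exp(-2*I*pi/3) = 0.)
Hence the multiplicities are chi_0: 1. Dimension check: dim(chi_1)*dim(chi_5) = 1*1 = 1 and sum (mult * dim) = 1*1 = 1.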